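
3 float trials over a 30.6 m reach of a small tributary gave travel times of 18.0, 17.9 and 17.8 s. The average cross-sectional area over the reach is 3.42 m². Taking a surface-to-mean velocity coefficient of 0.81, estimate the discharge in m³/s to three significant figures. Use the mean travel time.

4.74 m³/s

t̄ = (18.0 + 17.9 + 17.8) / 3 = 17.9 s
v_surface = L / t̄ = 30.6 / 17.9 = 1.709 m/s
v_mean = 0.81 × 1.709 = 1.385 m/s
Q = A × v_mean = 3.42 × 1.385 = 4.736 m³/s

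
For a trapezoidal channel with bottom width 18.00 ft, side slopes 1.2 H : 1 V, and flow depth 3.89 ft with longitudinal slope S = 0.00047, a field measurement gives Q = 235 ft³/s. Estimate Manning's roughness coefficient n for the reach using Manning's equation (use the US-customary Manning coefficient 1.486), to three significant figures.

A = (b + z·y)·y = (18.00 + 1.2×3.89)×3.89 = 88.18 ft²
P = b + 2y√(1+z²) = 18.00 + 2×3.89×√(1+1.2²) = 30.15 ft
R = A/P = 88.18/30.15 = 2.924 ft
n = (1.486/Q)·A·R^(2/3)·S^(1/2) = (1.486/235) × 88.18 × 2.045 × 0.02168 = 0.02472

0.0247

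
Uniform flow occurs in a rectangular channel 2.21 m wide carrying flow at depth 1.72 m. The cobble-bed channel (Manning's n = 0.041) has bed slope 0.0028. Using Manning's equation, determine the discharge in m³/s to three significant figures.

A = b·y = 2.21 × 1.72 = 3.801 m²
P = b + 2y = 2.21 + 2×1.72 = 5.650 m
R = A/P = 3.801/5.650 = 0.6728 m
Q = (1/n)·A·R^(2/3)·S^(1/2) = (1/0.041) × 3.801 × 0.6728^(2/3) × 0.0028^(1/2) = 3.767 m³/s

3.77 m³/s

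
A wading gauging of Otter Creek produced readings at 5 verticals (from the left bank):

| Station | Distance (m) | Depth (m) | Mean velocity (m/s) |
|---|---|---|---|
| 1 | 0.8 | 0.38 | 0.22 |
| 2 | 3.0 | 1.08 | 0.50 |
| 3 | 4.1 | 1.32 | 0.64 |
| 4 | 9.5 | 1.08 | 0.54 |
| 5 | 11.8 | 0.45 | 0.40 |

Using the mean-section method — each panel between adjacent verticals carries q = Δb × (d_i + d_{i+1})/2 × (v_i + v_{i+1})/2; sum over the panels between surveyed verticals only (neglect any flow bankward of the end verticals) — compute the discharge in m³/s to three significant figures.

Panel 1-2: Δb = 2.2 m, d̄ = (0.38+1.08)/2 = 0.73, v̄ = (0.22+0.50)/2 = 0.36 → q = 2.2×0.73×0.36 = 0.5782 m³/s
Panel 2-3: Δb = 1.1 m, d̄ = (1.08+1.32)/2 = 1.2, v̄ = (0.50+0.64)/2 = 0.57 → q = 1.1×1.2×0.57 = 0.7524 m³/s
Panel 3-4: Δb = 5.4 m, d̄ = (1.32+1.08)/2 = 1.2, v̄ = (0.64+0.54)/2 = 0.59 → q = 5.4×1.2×0.59 = 3.823 m³/s
Panel 4-5: Δb = 2.3 m, d̄ = (1.08+0.45)/2 = 0.765, v̄ = (0.54+0.40)/2 = 0.47 → q = 2.3×0.765×0.47 = 0.8270 m³/s
Q = Σ q = 5.981 m³/s

5.98 m³/s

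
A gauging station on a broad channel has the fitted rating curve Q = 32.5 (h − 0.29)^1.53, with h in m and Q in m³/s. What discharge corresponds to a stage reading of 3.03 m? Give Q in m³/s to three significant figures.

Q = 32.5 × (3.03 − 0.29)^1.53 = 32.5 × 2.74^1.53 = 151.9 m³/s

152 m³/s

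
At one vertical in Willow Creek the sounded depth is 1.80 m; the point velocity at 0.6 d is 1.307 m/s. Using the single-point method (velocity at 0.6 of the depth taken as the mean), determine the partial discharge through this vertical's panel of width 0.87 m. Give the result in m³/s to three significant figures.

v̄ = v₀.₆ = 1.307 m/s
q = v̄ × d × w = 1.307 × 1.80 × 0.87 = 2.047 m³/s

2.05 m³/s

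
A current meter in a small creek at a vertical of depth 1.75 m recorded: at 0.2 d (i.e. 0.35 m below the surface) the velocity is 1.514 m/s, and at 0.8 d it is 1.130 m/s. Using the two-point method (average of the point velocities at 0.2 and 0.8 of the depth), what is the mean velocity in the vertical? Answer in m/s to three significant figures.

1.32 m/s

v̄ = (1.514 + 1.130) / 2 = 1.322 m/s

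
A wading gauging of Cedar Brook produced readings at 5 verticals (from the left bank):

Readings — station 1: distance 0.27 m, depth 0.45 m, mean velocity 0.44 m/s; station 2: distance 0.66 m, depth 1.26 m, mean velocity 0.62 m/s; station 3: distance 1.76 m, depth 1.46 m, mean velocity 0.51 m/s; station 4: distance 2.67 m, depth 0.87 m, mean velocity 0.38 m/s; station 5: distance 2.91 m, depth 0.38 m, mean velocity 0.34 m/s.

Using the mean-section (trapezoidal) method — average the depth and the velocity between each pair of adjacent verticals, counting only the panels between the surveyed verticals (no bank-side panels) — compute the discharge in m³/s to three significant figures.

Panel 1-2: Δb = 0.39 m, d̄ = (0.45+1.26)/2 = 0.855, v̄ = (0.44+0.62)/2 = 0.53 → q = 0.39×0.855×0.53 = 0.1767 m³/s
Panel 2-3: Δb = 1.1 m, d̄ = (1.26+1.46)/2 = 1.36, v̄ = (0.62+0.51)/2 = 0.565 → q = 1.1×1.36×0.565 = 0.8452 m³/s
Panel 3-4: Δb = 0.91 m, d̄ = (1.46+0.87)/2 = 1.165, v̄ = (0.51+0.38)/2 = 0.445 → q = 0.91×1.165×0.445 = 0.4718 m³/s
Panel 4-5: Δb = 0.24 m, d̄ = (0.87+0.38)/2 = 0.625, v̄ = (0.38+0.34)/2 = 0.36 → q = 0.24×0.625×0.36 = 0.05400 m³/s
Q = Σ q = 1.548 m³/s

1.55 m³/s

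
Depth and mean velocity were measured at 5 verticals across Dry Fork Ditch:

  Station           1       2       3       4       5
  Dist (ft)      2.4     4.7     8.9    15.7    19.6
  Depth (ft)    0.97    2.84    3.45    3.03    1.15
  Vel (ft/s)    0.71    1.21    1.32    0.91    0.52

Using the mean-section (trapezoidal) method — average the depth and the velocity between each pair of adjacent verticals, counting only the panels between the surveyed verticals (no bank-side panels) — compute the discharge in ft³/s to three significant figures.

51.3 ft³/s

Panel 1-2: Δb = 2.3 ft, d̄ = (0.97+2.84)/2 = 1.905, v̄ = (0.71+1.21)/2 = 0.96 → q = 2.3×1.905×0.96 = 4.206 ft³/s
Panel 2-3: Δb = 4.2 ft, d̄ = (2.84+3.45)/2 = 3.145, v̄ = (1.21+1.32)/2 = 1.265 → q = 4.2×3.145×1.265 = 16.71 ft³/s
Panel 3-4: Δb = 6.8 ft, d̄ = (3.45+3.03)/2 = 3.24, v̄ = (1.32+0.91)/2 = 1.115 → q = 6.8×3.24×1.115 = 24.57 ft³/s
Panel 4-5: Δb = 3.9 ft, d̄ = (3.03+1.15)/2 = 2.09, v̄ = (0.91+0.52)/2 = 0.715 → q = 3.9×2.09×0.715 = 5.828 ft³/s
Q = Σ q = 51.31 ft³/s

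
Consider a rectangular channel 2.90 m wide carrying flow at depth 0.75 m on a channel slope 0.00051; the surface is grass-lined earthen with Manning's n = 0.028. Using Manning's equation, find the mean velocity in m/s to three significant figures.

A = b·y = 2.90 × 0.75 = 2.175 m²
P = b + 2y = 2.90 + 2×0.75 = 4.400 m
R = A/P = 2.175/4.400 = 0.4943 m
Q = (1/n)·A·R^(2/3)·S^(1/2) = (1/0.028) × 2.175 × 0.4943^(2/3) × 0.00051^(1/2) = 1.097 m³/s
V = Q/A = 1.097/2.175 = 0.5042 m/s

0.504 m/s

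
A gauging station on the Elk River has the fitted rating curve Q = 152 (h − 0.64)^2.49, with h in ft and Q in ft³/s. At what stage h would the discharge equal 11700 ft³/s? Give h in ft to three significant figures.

h − h₀ = (Q/C)^(1/b) = (11700/152)^(1/2.49) = 5.722 ft
h = 0.64 + 5.722 = 6.362 ft

6.36 ft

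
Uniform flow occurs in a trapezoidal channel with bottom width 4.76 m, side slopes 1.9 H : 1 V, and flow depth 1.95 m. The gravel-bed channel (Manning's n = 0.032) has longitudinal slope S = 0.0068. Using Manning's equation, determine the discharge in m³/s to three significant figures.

A = (b + z·y)·y = (4.76 + 1.9×1.95)×1.95 = 16.51 m²
P = b + 2y√(1+z²) = 4.76 + 2×1.95×√(1+1.9²) = 13.13 m
R = A/P = 16.51/13.13 = 1.257 m
Q = (1/n)·A·R^(2/3)·S^(1/2) = (1/0.032) × 16.51 × 1.257^(2/3) × 0.0068^(1/2) = 49.54 m³/s

49.5 m³/s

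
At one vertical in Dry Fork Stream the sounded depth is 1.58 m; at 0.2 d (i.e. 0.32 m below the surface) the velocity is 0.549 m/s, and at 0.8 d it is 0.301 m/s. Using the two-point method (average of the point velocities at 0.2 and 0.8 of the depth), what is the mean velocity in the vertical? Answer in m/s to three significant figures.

0.425 m/s

v̄ = (0.549 + 0.301) / 2 = 0.4250 m/s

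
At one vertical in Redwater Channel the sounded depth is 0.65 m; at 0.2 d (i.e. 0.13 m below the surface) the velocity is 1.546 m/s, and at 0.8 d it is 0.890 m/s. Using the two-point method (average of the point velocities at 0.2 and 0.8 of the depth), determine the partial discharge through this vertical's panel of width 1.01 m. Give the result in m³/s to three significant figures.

v̄ = (1.546 + 0.890) / 2 = 1.218 m/s
q = v̄ × d × w = 1.218 × 0.65 × 1.01 = 0.7996 m³/s

0.800 m³/s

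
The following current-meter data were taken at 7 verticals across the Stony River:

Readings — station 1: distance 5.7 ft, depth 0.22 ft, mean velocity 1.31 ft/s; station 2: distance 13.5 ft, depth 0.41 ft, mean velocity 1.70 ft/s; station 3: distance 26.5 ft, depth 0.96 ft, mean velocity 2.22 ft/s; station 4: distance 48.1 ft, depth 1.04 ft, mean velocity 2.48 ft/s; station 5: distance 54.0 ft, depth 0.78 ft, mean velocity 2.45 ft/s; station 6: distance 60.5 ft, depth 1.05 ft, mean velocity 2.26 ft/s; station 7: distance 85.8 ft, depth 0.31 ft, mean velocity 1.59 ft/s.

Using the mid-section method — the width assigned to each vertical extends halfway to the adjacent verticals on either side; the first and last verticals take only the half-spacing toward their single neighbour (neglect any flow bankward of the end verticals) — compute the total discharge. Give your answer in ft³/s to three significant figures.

w_1 = (13.5 − 5.7)/2 = 3.9 ft; q_1 = 1.31 × 0.22 × 3.9 = 1.124 ft³/s
w_2 = (26.5 − 5.7)/2 = 10.4 ft; q_2 = 1.70 × 0.41 × 10.4 = 7.249 ft³/s
w_3 = (48.1 − 13.5)/2 = 17.3 ft; q_3 = 2.22 × 0.96 × 17.3 = 36.87 ft³/s
w_4 = (54.0 − 26.5)/2 = 13.75 ft; q_4 = 2.48 × 1.04 × 13.75 = 35.46 ft³/s
w_5 = (60.5 − 48.1)/2 = 6.2 ft; q_5 = 2.45 × 0.78 × 6.2 = 11.85 ft³/s
w_6 = (85.8 − 54.0)/2 = 15.9 ft; q_6 = 2.26 × 1.05 × 15.9 = 37.73 ft³/s
w_7 = (85.8 − 60.5)/2 = 12.65 ft; q_7 = 1.59 × 0.31 × 12.65 = 6.235 ft³/s
Q = Σ qᵢ = 136.5 ft³/s

137 ft³/s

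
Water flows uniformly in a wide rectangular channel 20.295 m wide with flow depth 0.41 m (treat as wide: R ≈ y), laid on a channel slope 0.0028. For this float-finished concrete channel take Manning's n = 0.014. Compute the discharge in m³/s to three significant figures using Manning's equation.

17.4 m³/s

A = b·y = 20.295 × 0.41 = 8.321 m²
Wide channel: R ≈ y = 0.41 m
Q = (1/n)·A·R^(2/3)·S^(1/2) = (1/0.014) × 8.321 × 0.4100^(2/3) × 0.0028^(1/2) = 17.36 m³/s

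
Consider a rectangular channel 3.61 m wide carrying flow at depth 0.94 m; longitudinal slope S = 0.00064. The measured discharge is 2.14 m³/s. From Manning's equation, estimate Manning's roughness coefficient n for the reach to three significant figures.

A = b·y = 3.61 × 0.94 = 3.393 m²
P = b + 2y = 3.61 + 2×0.94 = 5.490 m
R = A/P = 3.393/5.490 = 0.6181 m
n = (1/Q)·A·R^(2/3)·S^(1/2) = (1/2.14) × 3.393 × 0.7256 × 0.02530 = 0.02911

0.0291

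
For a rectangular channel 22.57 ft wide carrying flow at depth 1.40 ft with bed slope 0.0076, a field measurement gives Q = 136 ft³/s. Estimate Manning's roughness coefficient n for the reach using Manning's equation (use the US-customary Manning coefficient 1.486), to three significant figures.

A = b·y = 22.57 × 1.40 = 31.60 ft²
P = b + 2y = 22.57 + 2×1.40 = 25.37 ft
R = A/P = 31.60/25.37 = 1.245 ft
n = (1.486/Q)·A·R^(2/3)·S^(1/2) = (1.486/136) × 31.60 × 1.158 × 0.08718 = 0.03484

0.0348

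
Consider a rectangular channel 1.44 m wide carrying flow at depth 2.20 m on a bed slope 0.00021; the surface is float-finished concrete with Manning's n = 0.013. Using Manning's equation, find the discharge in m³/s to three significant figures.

2.35 m³/s

A = b·y = 1.44 × 2.20 = 3.168 m²
P = b + 2y = 1.44 + 2×2.20 = 5.840 m
R = A/P = 3.168/5.840 = 0.5425 m
Q = (1/n)·A·R^(2/3)·S^(1/2) = (1/0.013) × 3.168 × 0.5425^(2/3) × 0.00021^(1/2) = 2.349 m³/s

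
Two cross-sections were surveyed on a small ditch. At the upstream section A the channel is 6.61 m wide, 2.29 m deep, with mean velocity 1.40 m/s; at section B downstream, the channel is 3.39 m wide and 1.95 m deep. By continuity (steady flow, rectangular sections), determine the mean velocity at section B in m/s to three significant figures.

Q = A₁V₁ = (6.61×2.29) × 1.40 = 21.19 m³/s
A₂ = 3.39 × 1.95 = 6.611 m²
V₂ = Q/A₂ = 21.19/6.611 = 3.206 m/s

3.21 m/s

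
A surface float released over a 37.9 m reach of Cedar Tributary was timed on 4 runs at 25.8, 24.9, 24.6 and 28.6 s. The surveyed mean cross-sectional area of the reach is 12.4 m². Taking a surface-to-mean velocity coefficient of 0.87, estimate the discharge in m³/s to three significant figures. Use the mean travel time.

t̄ = (25.8 + 24.9 + 24.6 + 28.6) / 4 = 25.975 s
v_surface = L / t̄ = 37.9 / 25.975 = 1.459 m/s
v_mean = 0.87 × 1.459 = 1.269 m/s
Q = A × v_mean = 12.4 × 1.269 = 15.74 m³/s

15.7 m³/s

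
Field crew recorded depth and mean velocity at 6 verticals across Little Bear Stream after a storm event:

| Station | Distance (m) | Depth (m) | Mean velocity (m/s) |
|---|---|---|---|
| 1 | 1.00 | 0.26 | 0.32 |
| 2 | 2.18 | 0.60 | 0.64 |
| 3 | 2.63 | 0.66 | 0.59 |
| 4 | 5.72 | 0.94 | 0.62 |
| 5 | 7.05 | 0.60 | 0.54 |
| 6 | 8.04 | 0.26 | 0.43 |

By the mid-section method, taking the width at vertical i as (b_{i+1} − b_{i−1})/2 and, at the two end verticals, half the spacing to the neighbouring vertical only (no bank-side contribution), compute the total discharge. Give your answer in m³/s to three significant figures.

2.77 m³/s

w_1 = (2.18 − 1.00)/2 = 0.59 m; q_1 = 0.32 × 0.26 × 0.59 = 0.04909 m³/s
w_2 = (2.63 − 1.00)/2 = 0.815 m; q_2 = 0.64 × 0.60 × 0.815 = 0.3130 m³/s
w_3 = (5.72 − 2.18)/2 = 1.77 m; q_3 = 0.59 × 0.66 × 1.77 = 0.6892 m³/s
w_4 = (7.05 − 2.63)/2 = 2.21 m; q_4 = 0.62 × 0.94 × 2.21 = 1.288 m³/s
w_5 = (8.04 − 5.72)/2 = 1.16 m; q_5 = 0.54 × 0.60 × 1.16 = 0.3758 m³/s
w_6 = (8.04 − 7.05)/2 = 0.495 m; q_6 = 0.43 × 0.26 × 0.495 = 0.05534 m³/s
Q = Σ qᵢ = 2.770 m³/s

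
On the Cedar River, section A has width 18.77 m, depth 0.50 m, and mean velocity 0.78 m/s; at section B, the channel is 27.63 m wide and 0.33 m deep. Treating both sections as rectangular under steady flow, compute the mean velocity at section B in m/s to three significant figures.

Q = A₁V₁ = (18.77×0.50) × 0.78 = 7.320 m³/s
A₂ = 27.63 × 0.33 = 9.118 m²
V₂ = Q/A₂ = 7.320/9.118 = 0.8028 m/s

0.803 m/s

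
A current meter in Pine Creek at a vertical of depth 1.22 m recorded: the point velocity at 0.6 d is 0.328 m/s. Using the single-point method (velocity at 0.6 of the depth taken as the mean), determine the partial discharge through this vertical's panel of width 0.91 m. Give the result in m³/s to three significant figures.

0.364 m³/s

v̄ = v₀.₆ = 0.328 m/s
q = v̄ × d × w = 0.3280 × 1.22 × 0.91 = 0.3641 m³/s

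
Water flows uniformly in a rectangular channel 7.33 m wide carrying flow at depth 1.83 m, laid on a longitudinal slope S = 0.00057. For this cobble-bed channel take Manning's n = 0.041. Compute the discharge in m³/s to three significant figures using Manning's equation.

8.92 m³/s

A = b·y = 7.33 × 1.83 = 13.41 m²
P = b + 2y = 7.33 + 2×1.83 = 10.99 m
R = A/P = 13.41/10.99 = 1.221 m
Q = (1/n)·A·R^(2/3)·S^(1/2) = (1/0.041) × 13.41 × 1.221^(2/3) × 0.00057^(1/2) = 8.921 m³/s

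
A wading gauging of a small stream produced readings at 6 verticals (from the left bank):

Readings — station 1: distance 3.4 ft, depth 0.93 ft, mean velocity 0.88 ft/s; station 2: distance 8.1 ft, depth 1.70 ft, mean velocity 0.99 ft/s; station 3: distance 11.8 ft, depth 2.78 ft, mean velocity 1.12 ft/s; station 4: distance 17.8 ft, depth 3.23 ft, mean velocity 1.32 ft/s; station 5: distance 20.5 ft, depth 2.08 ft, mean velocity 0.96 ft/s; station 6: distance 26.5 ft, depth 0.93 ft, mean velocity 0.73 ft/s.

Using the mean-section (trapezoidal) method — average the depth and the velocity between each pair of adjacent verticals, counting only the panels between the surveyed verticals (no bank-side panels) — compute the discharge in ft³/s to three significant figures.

52.3 ft³/s

Panel 1-2: Δb = 4.7 ft, d̄ = (0.93+1.70)/2 = 1.315, v̄ = (0.88+0.99)/2 = 0.935 → q = 4.7×1.315×0.935 = 5.779 ft³/s
Panel 2-3: Δb = 3.7 ft, d̄ = (1.70+2.78)/2 = 2.24, v̄ = (0.99+1.12)/2 = 1.055 → q = 3.7×2.24×1.055 = 8.744 ft³/s
Panel 3-4: Δb = 6 ft, d̄ = (2.78+3.23)/2 = 3.005, v̄ = (1.12+1.32)/2 = 1.22 → q = 6×3.005×1.22 = 22.00 ft³/s
Panel 4-5: Δb = 2.7 ft, d̄ = (3.23+2.08)/2 = 2.655, v̄ = (1.32+0.96)/2 = 1.14 → q = 2.7×2.655×1.14 = 8.172 ft³/s
Panel 5-6: Δb = 6 ft, d̄ = (2.08+0.93)/2 = 1.505, v̄ = (0.96+0.73)/2 = 0.845 → q = 6×1.505×0.845 = 7.630 ft³/s
Q = Σ q = 52.32 ft³/s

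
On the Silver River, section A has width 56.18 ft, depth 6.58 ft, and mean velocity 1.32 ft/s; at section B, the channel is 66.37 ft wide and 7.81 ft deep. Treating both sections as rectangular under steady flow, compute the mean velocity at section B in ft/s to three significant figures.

0.941 ft/s

Q = A₁V₁ = (56.18×6.58) × 1.32 = 488.0 ft³/s
A₂ = 66.37 × 7.81 = 518.3 ft²
V₂ = Q/A₂ = 488.0/518.3 = 0.9414 ft/s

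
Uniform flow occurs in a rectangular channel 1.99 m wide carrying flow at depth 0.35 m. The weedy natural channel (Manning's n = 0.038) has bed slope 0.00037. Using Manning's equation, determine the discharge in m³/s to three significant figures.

0.143 m³/s

A = b·y = 1.99 × 0.35 = 0.6965 m²
P = b + 2y = 1.99 + 2×0.35 = 2.690 m
R = A/P = 0.6965/2.690 = 0.2589 m
Q = (1/n)·A·R^(2/3)·S^(1/2) = (1/0.038) × 0.6965 × 0.2589^(2/3) × 0.00037^(1/2) = 0.1432 m³/s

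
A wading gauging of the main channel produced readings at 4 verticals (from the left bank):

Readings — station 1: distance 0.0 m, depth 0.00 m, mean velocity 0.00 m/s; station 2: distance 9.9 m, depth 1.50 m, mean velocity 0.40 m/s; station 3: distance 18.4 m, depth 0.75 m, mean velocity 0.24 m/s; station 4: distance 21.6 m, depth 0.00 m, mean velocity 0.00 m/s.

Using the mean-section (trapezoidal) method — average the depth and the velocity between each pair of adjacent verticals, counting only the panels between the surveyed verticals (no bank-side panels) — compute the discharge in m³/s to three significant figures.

4.69 m³/s

Panel 1-2: Δb = 9.9 m, d̄ = (0.00+1.50)/2 = 0.75, v̄ = (0.00+0.40)/2 = 0.2 → q = 9.9×0.75×0.2 = 1.485 m³/s
Panel 2-3: Δb = 8.5 m, d̄ = (1.50+0.75)/2 = 1.125, v̄ = (0.40+0.24)/2 = 0.32 → q = 8.5×1.125×0.32 = 3.060 m³/s
Panel 3-4: Δb = 3.2 m, d̄ = (0.75+0.00)/2 = 0.375, v̄ = (0.24+0.00)/2 = 0.12 → q = 3.2×0.375×0.12 = 0.1440 m³/s
Q = Σ q = 4.689 m³/s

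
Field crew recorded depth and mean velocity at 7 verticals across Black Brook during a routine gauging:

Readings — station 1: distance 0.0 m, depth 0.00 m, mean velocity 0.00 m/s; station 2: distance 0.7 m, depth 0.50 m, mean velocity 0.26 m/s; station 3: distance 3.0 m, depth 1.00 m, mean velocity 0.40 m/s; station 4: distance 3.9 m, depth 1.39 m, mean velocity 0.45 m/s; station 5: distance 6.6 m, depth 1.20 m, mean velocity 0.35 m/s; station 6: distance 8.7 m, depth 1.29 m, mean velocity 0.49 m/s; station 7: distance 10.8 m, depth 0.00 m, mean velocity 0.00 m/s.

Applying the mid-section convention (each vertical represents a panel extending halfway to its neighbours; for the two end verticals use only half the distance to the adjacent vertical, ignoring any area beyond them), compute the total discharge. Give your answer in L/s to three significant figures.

4300 L/s

w_2 = (3.0 − 0.0)/2 = 1.5 m; q_2 = 0.26 × 0.50 × 1.5 = 0.1950 m³/s
w_3 = (3.9 − 0.7)/2 = 1.6 m; q_3 = 0.40 × 1.00 × 1.6 = 0.6400 m³/s
w_4 = (6.6 − 3.0)/2 = 1.8 m; q_4 = 0.45 × 1.39 × 1.8 = 1.126 m³/s
w_5 = (8.7 − 3.9)/2 = 2.4 m; q_5 = 0.35 × 1.20 × 2.4 = 1.008 m³/s
w_6 = (10.8 − 6.6)/2 = 2.1 m; q_6 = 0.49 × 1.29 × 2.1 = 1.327 m³/s
Stations 1, 7 contribute zero (depth or velocity is 0).
Q = Σ qᵢ = 4.296 m³/s
= 4.296 × 1000 = 4296 L/s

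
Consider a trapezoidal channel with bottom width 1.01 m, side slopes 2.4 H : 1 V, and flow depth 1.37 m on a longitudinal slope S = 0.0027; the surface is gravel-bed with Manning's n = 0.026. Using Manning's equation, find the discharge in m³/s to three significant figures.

9.49 m³/s

A = (b + z·y)·y = (1.01 + 2.4×1.37)×1.37 = 5.888 m²
P = b + 2y√(1+z²) = 1.01 + 2×1.37×√(1+2.4²) = 8.134 m
R = A/P = 5.888/8.134 = 0.7239 m
Q = (1/n)·A·R^(2/3)·S^(1/2) = (1/0.026) × 5.888 × 0.7239^(2/3) × 0.0027^(1/2) = 9.487 m³/s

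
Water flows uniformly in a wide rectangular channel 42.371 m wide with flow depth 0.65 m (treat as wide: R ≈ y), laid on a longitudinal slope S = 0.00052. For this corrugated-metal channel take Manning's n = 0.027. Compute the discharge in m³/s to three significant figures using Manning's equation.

A = b·y = 42.371 × 0.65 = 27.54 m²
Wide channel: R ≈ y = 0.65 m
Q = (1/n)·A·R^(2/3)·S^(1/2) = (1/0.027) × 27.54 × 0.6500^(2/3) × 0.00052^(1/2) = 17.45 m³/s

17.5 m³/s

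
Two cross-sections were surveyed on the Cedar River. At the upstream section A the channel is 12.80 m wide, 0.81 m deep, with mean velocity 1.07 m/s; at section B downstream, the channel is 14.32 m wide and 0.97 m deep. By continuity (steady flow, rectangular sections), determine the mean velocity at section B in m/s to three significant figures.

Q = A₁V₁ = (12.80×0.81) × 1.07 = 11.09 m³/s
A₂ = 14.32 × 0.97 = 13.89 m²
V₂ = Q/A₂ = 11.09/13.89 = 0.7987 m/s

0.799 m/s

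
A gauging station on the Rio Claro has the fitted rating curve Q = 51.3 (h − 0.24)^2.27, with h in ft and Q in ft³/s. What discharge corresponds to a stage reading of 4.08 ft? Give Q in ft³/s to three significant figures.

1090 ft³/s

Q = 51.3 × (4.08 − 0.24)^2.27 = 51.3 × 3.84^2.27 = 1088 ft³/s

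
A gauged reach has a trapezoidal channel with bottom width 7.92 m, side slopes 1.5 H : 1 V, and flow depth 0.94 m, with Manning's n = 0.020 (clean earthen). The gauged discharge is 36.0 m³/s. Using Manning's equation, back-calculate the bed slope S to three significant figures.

A = (b + z·y)·y = (7.92 + 1.5×0.94)×0.94 = 8.770 m²
P = b + 2y√(1+z²) = 7.92 + 2×0.94×√(1+1.5²) = 11.31 m
R = A/P = 8.770/11.31 = 0.7755 m
S = (Q·n / (1·A·R^(2/3)))² = (36.0×0.020 / (1×8.770×0.8441))² = 0.009460

0.00946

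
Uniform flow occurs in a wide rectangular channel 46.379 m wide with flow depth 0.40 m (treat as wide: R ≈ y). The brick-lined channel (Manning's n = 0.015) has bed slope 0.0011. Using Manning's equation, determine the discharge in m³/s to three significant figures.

22.3 m³/s

A = b·y = 46.379 × 0.40 = 18.55 m²
Wide channel: R ≈ y = 0.40 m
Q = (1/n)·A·R^(2/3)·S^(1/2) = (1/0.015) × 18.55 × 0.4000^(2/3) × 0.0011^(1/2) = 22.27 m³/s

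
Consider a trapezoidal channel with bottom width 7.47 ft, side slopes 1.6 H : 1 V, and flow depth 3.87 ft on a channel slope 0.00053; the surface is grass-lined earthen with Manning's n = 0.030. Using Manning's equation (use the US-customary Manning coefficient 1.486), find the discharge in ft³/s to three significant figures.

A = (b + z·y)·y = (7.47 + 1.6×3.87)×3.87 = 52.87 ft²
P = b + 2y√(1+z²) = 7.47 + 2×3.87×√(1+1.6²) = 22.07 ft
R = A/P = 52.87/22.07 = 2.395 ft
Q = (1.486/n)·A·R^(2/3)·S^(1/2) = (1.486/0.030) × 52.87 × 2.395^(2/3) × 0.00053^(1/2) = 107.9 ft³/s

108 ft³/s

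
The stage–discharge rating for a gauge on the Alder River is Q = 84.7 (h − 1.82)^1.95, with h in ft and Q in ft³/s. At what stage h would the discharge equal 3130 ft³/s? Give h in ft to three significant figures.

8.19 ft

h − h₀ = (Q/C)^(1/b) = (3130/84.7)^(1/1.95) = 6.367 ft
h = 1.82 + 6.367 = 8.187 ft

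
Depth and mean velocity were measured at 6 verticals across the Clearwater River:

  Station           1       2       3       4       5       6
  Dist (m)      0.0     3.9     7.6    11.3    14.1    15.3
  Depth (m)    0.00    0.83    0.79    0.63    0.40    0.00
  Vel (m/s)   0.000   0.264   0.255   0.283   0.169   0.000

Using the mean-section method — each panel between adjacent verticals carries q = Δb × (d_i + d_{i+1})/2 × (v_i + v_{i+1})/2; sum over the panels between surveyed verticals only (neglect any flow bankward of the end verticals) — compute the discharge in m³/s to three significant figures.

Panel 1-2: Δb = 3.9 m, d̄ = (0.00+0.83)/2 = 0.415, v̄ = (0.000+0.264)/2 = 0.132 → q = 3.9×0.415×0.132 = 0.2136 m³/s
Panel 2-3: Δb = 3.7 m, d̄ = (0.83+0.79)/2 = 0.81, v̄ = (0.264+0.255)/2 = 0.2595 → q = 3.7×0.81×0.2595 = 0.7777 m³/s
Panel 3-4: Δb = 3.7 m, d̄ = (0.79+0.63)/2 = 0.71, v̄ = (0.255+0.283)/2 = 0.269 → q = 3.7×0.71×0.269 = 0.7067 m³/s
Panel 4-5: Δb = 2.8 m, d̄ = (0.63+0.40)/2 = 0.515, v̄ = (0.283+0.169)/2 = 0.226 → q = 2.8×0.515×0.226 = 0.3259 m³/s
Panel 5-6: Δb = 1.2 m, d̄ = (0.40+0.00)/2 = 0.2, v̄ = (0.169+0.000)/2 = 0.0845 → q = 1.2×0.2×0.0845 = 0.02028 m³/s
Q = Σ q = 2.044 m³/s

2.04 m³/s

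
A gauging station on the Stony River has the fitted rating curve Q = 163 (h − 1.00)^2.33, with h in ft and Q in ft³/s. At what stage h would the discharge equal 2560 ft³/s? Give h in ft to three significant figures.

h − h₀ = (Q/C)^(1/b) = (2560/163)^(1/2.33) = 3.261 ft
h = 1.00 + 3.261 = 4.261 ft

4.26 ft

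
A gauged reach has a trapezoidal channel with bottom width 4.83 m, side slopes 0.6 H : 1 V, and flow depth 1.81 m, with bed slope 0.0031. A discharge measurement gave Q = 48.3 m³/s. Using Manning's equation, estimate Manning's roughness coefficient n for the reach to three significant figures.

A = (b + z·y)·y = (4.83 + 0.6×1.81)×1.81 = 10.71 m²
P = b + 2y√(1+z²) = 4.83 + 2×1.81×√(1+0.6²) = 9.052 m
R = A/P = 10.71/9.052 = 1.183 m
n = (1/Q)·A·R^(2/3)·S^(1/2) = (1/48.3) × 10.71 × 1.119 × 0.05568 = 0.01381

0.0138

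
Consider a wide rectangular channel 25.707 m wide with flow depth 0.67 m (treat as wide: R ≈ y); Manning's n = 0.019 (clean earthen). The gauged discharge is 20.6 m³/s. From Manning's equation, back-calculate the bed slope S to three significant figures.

0.000881

A = b·y = 25.707 × 0.67 = 17.22 m²
Wide channel: R ≈ y = 0.67 m
S = (Q·n / (1·A·R^(2/3)))² = (20.6×0.019 / (1×17.22×0.7657))² = 0.0008808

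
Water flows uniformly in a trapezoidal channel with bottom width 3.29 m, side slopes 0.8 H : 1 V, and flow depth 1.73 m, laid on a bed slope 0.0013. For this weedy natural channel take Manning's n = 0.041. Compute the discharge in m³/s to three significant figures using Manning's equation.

A = (b + z·y)·y = (3.29 + 0.8×1.73)×1.73 = 8.086 m²
P = b + 2y√(1+z²) = 3.29 + 2×1.73×√(1+0.8²) = 7.721 m
R = A/P = 8.086/7.721 = 1.047 m
Q = (1/n)·A·R^(2/3)·S^(1/2) = (1/0.041) × 8.086 × 1.047^(2/3) × 0.0013^(1/2) = 7.333 m³/s

7.33 m³/s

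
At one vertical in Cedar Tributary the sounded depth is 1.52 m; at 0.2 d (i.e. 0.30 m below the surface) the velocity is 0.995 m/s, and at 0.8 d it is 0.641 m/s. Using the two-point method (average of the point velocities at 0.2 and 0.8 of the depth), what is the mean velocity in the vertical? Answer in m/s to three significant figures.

v̄ = (0.995 + 0.641) / 2 = 0.8180 m/s

0.818 m/s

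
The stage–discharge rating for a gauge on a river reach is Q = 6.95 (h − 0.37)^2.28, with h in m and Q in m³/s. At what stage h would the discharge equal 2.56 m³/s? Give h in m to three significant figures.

1.02 m

h − h₀ = (Q/C)^(1/b) = (2.56/6.95)^(1/2.28) = 0.6453 m
h = 0.37 + 0.6453 = 1.015 m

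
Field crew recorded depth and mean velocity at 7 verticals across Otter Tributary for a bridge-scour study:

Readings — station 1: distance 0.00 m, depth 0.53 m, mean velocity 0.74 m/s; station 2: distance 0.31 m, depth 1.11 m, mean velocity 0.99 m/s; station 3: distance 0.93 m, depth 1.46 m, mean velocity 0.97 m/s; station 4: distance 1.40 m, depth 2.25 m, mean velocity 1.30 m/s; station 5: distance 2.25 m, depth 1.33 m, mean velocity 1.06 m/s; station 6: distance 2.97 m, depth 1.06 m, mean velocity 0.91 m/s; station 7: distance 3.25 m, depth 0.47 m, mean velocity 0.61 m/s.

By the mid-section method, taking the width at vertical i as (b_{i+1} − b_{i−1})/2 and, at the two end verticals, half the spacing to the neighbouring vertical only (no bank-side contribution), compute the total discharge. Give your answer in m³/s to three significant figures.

4.90 m³/s

w_1 = (0.31 − 0.00)/2 = 0.155 m; q_1 = 0.74 × 0.53 × 0.155 = 0.06079 m³/s
w_2 = (0.93 − 0.00)/2 = 0.465 m; q_2 = 0.99 × 1.11 × 0.465 = 0.5110 m³/s
w_3 = (1.40 − 0.31)/2 = 0.545 m; q_3 = 0.97 × 1.46 × 0.545 = 0.7718 m³/s
w_4 = (2.25 − 0.93)/2 = 0.66 m; q_4 = 1.30 × 2.25 × 0.66 = 1.931 m³/s
w_5 = (2.97 − 1.40)/2 = 0.785 m; q_5 = 1.06 × 1.33 × 0.785 = 1.107 m³/s
w_6 = (3.25 − 2.25)/2 = 0.5 m; q_6 = 0.91 × 1.06 × 0.5 = 0.4823 m³/s
w_7 = (3.25 − 2.97)/2 = 0.14 m; q_7 = 0.61 × 0.47 × 0.14 = 0.04014 m³/s
Q = Σ qᵢ = 4.903 m³/s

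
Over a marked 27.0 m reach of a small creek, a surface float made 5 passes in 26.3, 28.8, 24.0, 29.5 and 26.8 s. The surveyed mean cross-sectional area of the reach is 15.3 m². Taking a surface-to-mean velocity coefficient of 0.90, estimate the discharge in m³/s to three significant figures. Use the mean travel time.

13.7 m³/s

t̄ = (26.3 + 28.8 + 24.0 + 29.5 + 26.8) / 5 = 27.08 s
v_surface = L / t̄ = 27.0 / 27.08 = 0.9970 m/s
v_mean = 0.90 × 0.9970 = 0.8973 m/s
Q = A × v_mean = 15.3 × 0.8973 = 13.73 m³/s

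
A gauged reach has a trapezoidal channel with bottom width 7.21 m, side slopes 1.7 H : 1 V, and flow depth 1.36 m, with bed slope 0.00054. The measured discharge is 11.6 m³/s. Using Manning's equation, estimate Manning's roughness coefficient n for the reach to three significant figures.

A = (b + z·y)·y = (7.21 + 1.7×1.36)×1.36 = 12.95 m²
P = b + 2y√(1+z²) = 7.21 + 2×1.36×√(1+1.7²) = 12.57 m
R = A/P = 12.95/12.57 = 1.030 m
n = (1/Q)·A·R^(2/3)·S^(1/2) = (1/11.6) × 12.95 × 1.020 × 0.02324 = 0.02646

0.0265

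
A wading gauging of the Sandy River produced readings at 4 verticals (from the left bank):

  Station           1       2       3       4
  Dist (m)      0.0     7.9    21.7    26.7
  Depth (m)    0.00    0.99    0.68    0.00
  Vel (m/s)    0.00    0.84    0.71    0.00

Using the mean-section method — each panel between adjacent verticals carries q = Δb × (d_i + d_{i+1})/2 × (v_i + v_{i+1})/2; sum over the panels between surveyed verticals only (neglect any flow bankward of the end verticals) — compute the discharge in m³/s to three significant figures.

Panel 1-2: Δb = 7.9 m, d̄ = (0.00+0.99)/2 = 0.495, v̄ = (0.00+0.84)/2 = 0.42 → q = 7.9×0.495×0.42 = 1.642 m³/s
Panel 2-3: Δb = 13.8 m, d̄ = (0.99+0.68)/2 = 0.835, v̄ = (0.84+0.71)/2 = 0.775 → q = 13.8×0.835×0.775 = 8.930 m³/s
Panel 3-4: Δb = 5 m, d̄ = (0.68+0.00)/2 = 0.34, v̄ = (0.71+0.00)/2 = 0.355 → q = 5×0.34×0.355 = 0.6035 m³/s
Q = Σ q = 11.18 m³/s

11.2 m³/s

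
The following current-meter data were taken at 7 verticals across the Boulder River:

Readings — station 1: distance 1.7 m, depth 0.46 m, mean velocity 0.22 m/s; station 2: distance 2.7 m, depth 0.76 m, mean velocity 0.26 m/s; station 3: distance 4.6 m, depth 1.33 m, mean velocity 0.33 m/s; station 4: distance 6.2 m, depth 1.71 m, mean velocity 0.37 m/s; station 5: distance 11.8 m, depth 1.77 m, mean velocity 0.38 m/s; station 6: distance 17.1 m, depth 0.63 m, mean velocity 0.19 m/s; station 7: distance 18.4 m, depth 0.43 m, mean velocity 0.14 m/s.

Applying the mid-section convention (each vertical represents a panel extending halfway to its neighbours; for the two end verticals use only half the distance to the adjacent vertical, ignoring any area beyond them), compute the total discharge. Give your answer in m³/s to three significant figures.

7.48 m³/s

w_1 = (2.7 − 1.7)/2 = 0.5 m; q_1 = 0.22 × 0.46 × 0.5 = 0.05060 m³/s
w_2 = (4.6 − 1.7)/2 = 1.45 m; q_2 = 0.26 × 0.76 × 1.45 = 0.2865 m³/s
w_3 = (6.2 − 2.7)/2 = 1.75 m; q_3 = 0.33 × 1.33 × 1.75 = 0.7681 m³/s
w_4 = (11.8 − 4.6)/2 = 3.6 m; q_4 = 0.37 × 1.71 × 3.6 = 2.278 m³/s
w_5 = (17.1 − 6.2)/2 = 5.45 m; q_5 = 0.38 × 1.77 × 5.45 = 3.666 m³/s
w_6 = (18.4 − 11.8)/2 = 3.3 m; q_6 = 0.19 × 0.63 × 3.3 = 0.3950 m³/s
w_7 = (18.4 − 17.1)/2 = 0.65 m; q_7 = 0.14 × 0.43 × 0.65 = 0.03913 m³/s
Q = Σ qᵢ = 7.483 m³/s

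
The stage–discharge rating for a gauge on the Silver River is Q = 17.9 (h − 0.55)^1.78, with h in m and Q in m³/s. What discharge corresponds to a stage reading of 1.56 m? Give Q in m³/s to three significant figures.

Q = 17.9 × (1.56 − 0.55)^1.78 = 17.9 × 1.01^1.78 = 18.22 m³/s

18.2 m³/s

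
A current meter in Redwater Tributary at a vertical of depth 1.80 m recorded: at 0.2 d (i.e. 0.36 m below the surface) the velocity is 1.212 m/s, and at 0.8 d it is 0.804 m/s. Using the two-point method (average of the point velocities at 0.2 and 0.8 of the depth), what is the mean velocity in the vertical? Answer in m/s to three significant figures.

v̄ = (1.212 + 0.804) / 2 = 1.008 m/s

1.01 m/s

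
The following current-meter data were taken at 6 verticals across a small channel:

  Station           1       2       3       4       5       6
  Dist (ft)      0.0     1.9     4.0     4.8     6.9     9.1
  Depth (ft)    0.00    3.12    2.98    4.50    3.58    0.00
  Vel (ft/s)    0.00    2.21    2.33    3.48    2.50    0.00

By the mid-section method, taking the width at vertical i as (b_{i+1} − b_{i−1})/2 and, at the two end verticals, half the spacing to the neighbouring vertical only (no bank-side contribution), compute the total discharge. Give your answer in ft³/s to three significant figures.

65.8 ft³/s

w_2 = (4.0 − 0.0)/2 = 2 ft; q_2 = 2.21 × 3.12 × 2 = 13.79 ft³/s
w_3 = (4.8 − 1.9)/2 = 1.45 ft; q_3 = 2.33 × 2.98 × 1.45 = 10.07 ft³/s
w_4 = (6.9 − 4.0)/2 = 1.45 ft; q_4 = 3.48 × 4.50 × 1.45 = 22.71 ft³/s
w_5 = (9.1 − 4.8)/2 = 2.15 ft; q_5 = 2.50 × 3.58 × 2.15 = 19.24 ft³/s
Stations 1, 6 contribute zero (depth or velocity is 0).
Q = Σ qᵢ = 65.81 ft³/s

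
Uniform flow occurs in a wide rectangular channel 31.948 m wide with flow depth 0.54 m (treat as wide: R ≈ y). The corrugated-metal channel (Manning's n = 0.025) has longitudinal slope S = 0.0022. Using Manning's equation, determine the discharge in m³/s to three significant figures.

A = b·y = 31.948 × 0.54 = 17.25 m²
Wide channel: R ≈ y = 0.54 m
Q = (1/n)·A·R^(2/3)·S^(1/2) = (1/0.025) × 17.25 × 0.5400^(2/3) × 0.0022^(1/2) = 21.46 m³/s

21.5 m³/s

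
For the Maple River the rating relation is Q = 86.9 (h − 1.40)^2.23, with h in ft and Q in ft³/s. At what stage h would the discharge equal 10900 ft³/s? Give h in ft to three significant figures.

h − h₀ = (Q/C)^(1/b) = (10900/86.9)^(1/2.23) = 8.730 ft
h = 1.40 + 8.730 = 10.13 ft

10.1 ft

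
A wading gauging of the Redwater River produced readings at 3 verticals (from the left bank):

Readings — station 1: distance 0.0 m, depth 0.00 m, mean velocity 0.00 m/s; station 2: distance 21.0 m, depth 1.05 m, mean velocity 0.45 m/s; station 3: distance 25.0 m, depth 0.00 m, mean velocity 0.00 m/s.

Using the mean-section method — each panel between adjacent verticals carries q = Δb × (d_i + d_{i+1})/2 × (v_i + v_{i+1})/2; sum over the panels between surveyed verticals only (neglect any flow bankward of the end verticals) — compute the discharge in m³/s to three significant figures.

2.95 m³/s

Panel 1-2: Δb = 21 m, d̄ = (0.00+1.05)/2 = 0.525, v̄ = (0.00+0.45)/2 = 0.225 → q = 21×0.525×0.225 = 2.481 m³/s
Panel 2-3: Δb = 4 m, d̄ = (1.05+0.00)/2 = 0.525, v̄ = (0.45+0.00)/2 = 0.225 → q = 4×0.525×0.225 = 0.4725 m³/s
Q = Σ q = 2.953 m³/s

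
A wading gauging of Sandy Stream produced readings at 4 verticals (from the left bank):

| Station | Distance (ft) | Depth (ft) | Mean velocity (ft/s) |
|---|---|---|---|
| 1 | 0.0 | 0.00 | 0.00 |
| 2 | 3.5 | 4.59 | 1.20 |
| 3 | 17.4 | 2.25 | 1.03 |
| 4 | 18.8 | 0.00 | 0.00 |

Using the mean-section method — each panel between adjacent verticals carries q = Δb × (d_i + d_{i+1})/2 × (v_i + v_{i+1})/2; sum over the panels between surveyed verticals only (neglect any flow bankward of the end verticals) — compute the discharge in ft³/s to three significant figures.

Panel 1-2: Δb = 3.5 ft, d̄ = (0.00+4.59)/2 = 2.295, v̄ = (0.00+1.20)/2 = 0.6 → q = 3.5×2.295×0.6 = 4.820 ft³/s
Panel 2-3: Δb = 13.9 ft, d̄ = (4.59+2.25)/2 = 3.42, v̄ = (1.20+1.03)/2 = 1.115 → q = 13.9×3.42×1.115 = 53.00 ft³/s
Panel 3-4: Δb = 1.4 ft, d̄ = (2.25+0.00)/2 = 1.125, v̄ = (1.03+0.00)/2 = 0.515 → q = 1.4×1.125×0.515 = 0.8111 ft³/s
Q = Σ q = 58.64 ft³/s

58.6 ft³/s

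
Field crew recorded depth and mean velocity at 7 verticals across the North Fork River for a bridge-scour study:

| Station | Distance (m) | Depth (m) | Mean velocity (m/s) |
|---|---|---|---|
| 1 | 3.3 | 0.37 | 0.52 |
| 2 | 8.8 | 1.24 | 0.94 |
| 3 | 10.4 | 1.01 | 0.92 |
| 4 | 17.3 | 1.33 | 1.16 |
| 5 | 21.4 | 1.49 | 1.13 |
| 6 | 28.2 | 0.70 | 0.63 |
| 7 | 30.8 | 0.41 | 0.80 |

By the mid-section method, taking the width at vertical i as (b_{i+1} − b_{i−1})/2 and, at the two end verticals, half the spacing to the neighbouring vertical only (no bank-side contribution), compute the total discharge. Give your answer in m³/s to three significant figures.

w_1 = (8.8 − 3.3)/2 = 2.75 m; q_1 = 0.52 × 0.37 × 2.75 = 0.5291 m³/s
w_2 = (10.4 − 3.3)/2 = 3.55 m; q_2 = 0.94 × 1.24 × 3.55 = 4.138 m³/s
w_3 = (17.3 − 8.8)/2 = 4.25 m; q_3 = 0.92 × 1.01 × 4.25 = 3.949 m³/s
w_4 = (21.4 − 10.4)/2 = 5.5 m; q_4 = 1.16 × 1.33 × 5.5 = 8.485 m³/s
w_5 = (28.2 − 17.3)/2 = 5.45 m; q_5 = 1.13 × 1.49 × 5.45 = 9.176 m³/s
w_6 = (30.8 − 21.4)/2 = 4.7 m; q_6 = 0.63 × 0.70 × 4.7 = 2.073 m³/s
w_7 = (30.8 − 28.2)/2 = 1.3 m; q_7 = 0.80 × 0.41 × 1.3 = 0.4264 m³/s
Q = Σ qᵢ = 28.78 m³/s

28.8 m³/s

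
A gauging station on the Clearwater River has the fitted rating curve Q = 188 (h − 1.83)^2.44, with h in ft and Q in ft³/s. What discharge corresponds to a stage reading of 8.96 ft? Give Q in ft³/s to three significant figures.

Q = 188 × (8.96 − 1.83)^2.44 = 188 × 7.13^2.44 = 22680 ft³/s

22700 ft³/s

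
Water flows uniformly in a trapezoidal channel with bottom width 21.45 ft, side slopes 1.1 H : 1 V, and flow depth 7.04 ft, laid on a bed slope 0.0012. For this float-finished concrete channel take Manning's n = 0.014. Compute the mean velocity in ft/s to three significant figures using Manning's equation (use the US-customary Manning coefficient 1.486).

10.5 ft/s

A = (b + z·y)·y = (21.45 + 1.1×7.04)×7.04 = 205.5 ft²
P = b + 2y√(1+z²) = 21.45 + 2×7.04×√(1+1.1²) = 42.38 ft
R = A/P = 205.5/42.38 = 4.849 ft
Q = (1.486/n)·A·R^(2/3)·S^(1/2) = (1.486/0.014) × 205.5 × 4.849^(2/3) × 0.0012^(1/2) = 2165 ft³/s
V = Q/A = 2165/205.5 = 10.53 ft/s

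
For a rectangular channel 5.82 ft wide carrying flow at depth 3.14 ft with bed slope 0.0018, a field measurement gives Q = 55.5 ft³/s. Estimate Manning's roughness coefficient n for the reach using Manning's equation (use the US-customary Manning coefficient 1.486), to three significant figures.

A = b·y = 5.82 × 3.14 = 18.27 ft²
P = b + 2y = 5.82 + 2×3.14 = 12.10 ft
R = A/P = 18.27/12.10 = 1.510 ft
n = (1.486/Q)·A·R^(2/3)·S^(1/2) = (1.486/55.5) × 18.27 × 1.316 × 0.04243 = 0.02733

0.0273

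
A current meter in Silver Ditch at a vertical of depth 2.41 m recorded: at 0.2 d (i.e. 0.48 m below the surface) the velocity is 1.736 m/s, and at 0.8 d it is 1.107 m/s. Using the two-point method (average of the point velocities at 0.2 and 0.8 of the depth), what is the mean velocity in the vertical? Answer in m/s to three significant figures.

1.42 m/s

v̄ = (1.736 + 1.107) / 2 = 1.422 m/s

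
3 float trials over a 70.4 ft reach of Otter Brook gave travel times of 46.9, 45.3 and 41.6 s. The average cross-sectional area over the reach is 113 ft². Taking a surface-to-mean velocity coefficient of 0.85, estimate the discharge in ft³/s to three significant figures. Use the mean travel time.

t̄ = (46.9 + 45.3 + 41.6) / 3 = 44.6 s
v_surface = L / t̄ = 70.4 / 44.6 = 1.578 ft/s
v_mean = 0.85 × 1.578 = 1.342 ft/s
Q = A × v_mean = 113 × 1.342 = 151.6 ft³/s

152 ft³/s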